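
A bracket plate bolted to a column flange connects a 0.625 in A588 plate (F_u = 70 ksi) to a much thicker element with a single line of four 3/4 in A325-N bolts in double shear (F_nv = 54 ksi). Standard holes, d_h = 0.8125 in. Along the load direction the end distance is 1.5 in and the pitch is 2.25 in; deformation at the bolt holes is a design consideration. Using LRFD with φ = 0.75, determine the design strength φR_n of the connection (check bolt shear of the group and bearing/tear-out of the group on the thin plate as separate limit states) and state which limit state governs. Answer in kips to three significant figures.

143 kips (bolt shear governs)

Bolt shear: A_b = π·0.75²/4 = 0.4418 in²; R_n = 54 × 0.4418 × 4 × 2 = 190.9 kips → 0.75 × 190.9 = 143 kips.
Bearing (1.2 l_c t F_u ≤ 2.4 d t F_u): upper limit = 2.4·0.75·0.625·70 = 78.75 kips.
  Edge l_c = 1.5 − 0.8125/2 = 1.094 → r_n = 57.42 kips; interior l_c = 2.25 − 0.8125 = 1.438 → r_n = 75.47 kips.
  R_n,bearing = 1·57.42 + 3·75.47 = 283.8 kips → 0.75 × 283.8 = 213 kips.
Bolt shear governs: 143 kips.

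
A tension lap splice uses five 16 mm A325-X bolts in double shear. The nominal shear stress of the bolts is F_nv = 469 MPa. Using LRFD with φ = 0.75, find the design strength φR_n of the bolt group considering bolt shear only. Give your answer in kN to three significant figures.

A_b = π × 16² / 4 = 201.1 mm².
R_n = F_nv · A_b · n · n_s = 469 × 201.1 × 5 × 2 / 1000 = 943 kN.
Design strength φR_n = 0.75 × 943 = 707 kN.

707 kN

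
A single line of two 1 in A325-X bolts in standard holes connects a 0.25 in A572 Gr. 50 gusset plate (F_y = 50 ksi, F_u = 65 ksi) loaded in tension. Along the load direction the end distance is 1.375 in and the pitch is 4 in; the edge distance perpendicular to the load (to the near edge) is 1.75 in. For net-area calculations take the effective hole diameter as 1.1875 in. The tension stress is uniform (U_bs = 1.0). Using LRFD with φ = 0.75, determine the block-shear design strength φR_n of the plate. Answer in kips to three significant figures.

Shear plane L_v = 1.375 + 1·4 = 5.375 in; A_gv = 5.375 × 0.25 = 1.344 in².
A_nv = (5.375 − 1.5·1.1875) × 0.25 = 0.8984 in².
A_nt = (1.75 − 0.5·1.1875) × 0.25 = 0.2891 in².
0.6 F_u A_nv = 35.04 kips; 0.6 F_y A_gv = 40.31 kips → shear rupture governs the shear term.
R_n = 35.04 + 1.0 × 65 × 0.2891 = 53.83 kips.
Design strength φR_n = 0.75 × 53.83 = 40.4 kips.

40.4 kips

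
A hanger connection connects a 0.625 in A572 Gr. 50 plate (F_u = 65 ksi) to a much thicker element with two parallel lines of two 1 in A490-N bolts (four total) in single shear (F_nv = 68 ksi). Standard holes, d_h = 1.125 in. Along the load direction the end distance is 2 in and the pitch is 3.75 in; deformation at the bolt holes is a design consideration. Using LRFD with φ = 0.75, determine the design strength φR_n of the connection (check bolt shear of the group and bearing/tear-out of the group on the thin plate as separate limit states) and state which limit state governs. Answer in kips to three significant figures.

160 kips (bolt shear governs)

Bolt shear: A_b = π·1²/4 = 0.7854 in²; R_n = 68 × 0.7854 × 4 × 1 = 213.6 kips → 0.75 × 213.6 = 160 kips.
Bearing (1.2 l_c t F_u ≤ 2.4 d t F_u): upper limit = 2.4·1·0.625·65 = 97.5 kips.
  Edge l_c = 2 − 1.125/2 = 1.438 → r_n = 70.08 kips; interior l_c = 3.75 − 1.125 = 2.625 → r_n = 97.5 kips.
  R_n,bearing = 2·70.08 + 2·97.5 = 335.2 kips → 0.75 × 335.2 = 251 kips.
Bolt shear governs: 160 kips.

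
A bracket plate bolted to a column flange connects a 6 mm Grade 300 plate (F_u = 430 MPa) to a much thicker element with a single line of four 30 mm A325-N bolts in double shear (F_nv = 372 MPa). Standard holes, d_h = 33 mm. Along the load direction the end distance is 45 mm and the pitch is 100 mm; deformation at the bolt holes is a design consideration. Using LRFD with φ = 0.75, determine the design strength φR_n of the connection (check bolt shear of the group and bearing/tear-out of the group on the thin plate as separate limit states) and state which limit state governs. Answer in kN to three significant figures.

484 kN (bearing governs)

Bolt shear: A_b = π·30²/4 = 706.9 mm²; R_n = 372 × 706.9 × 4 × 2 / 1000 = 2104 kN → 0.75 × 2104 = 1580 kN.
Bearing (1.2 l_c t F_u ≤ 2.4 d t F_u): upper limit = 2.4·30·6·430 / 1000 = 185.8 kN.
  Edge l_c = 45 − 33/2 = 28.5 → r_n = 88.24 kN; interior l_c = 100 − 33 = 67 → r_n = 185.8 kN.
  R_n,bearing = 1·88.24 + 3·185.8 = 645.5 kN → 0.75 × 645.5 = 484 kN.
Bearing governs: 484 kN.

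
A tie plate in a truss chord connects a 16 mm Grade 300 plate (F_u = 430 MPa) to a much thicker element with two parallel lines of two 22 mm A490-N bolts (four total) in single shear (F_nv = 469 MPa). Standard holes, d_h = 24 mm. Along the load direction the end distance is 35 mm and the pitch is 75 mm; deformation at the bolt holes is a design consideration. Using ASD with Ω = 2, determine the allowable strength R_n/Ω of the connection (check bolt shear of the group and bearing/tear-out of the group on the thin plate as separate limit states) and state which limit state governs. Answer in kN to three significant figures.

357 kN (bolt shear governs)

Bolt shear: A_b = π·22²/4 = 380.1 mm²; R_n = 469 × 380.1 × 4 × 1 / 1000 = 713.1 kN → 713.1 / 2 = 357 kN.
Bearing (1.2 l_c t F_u ≤ 2.4 d t F_u): upper limit = 2.4·22·16·430 / 1000 = 363.3 kN.
  Edge l_c = 35 − 24/2 = 23 → r_n = 189.9 kN; interior l_c = 75 − 24 = 51 → r_n = 363.3 kN.
  R_n,bearing = 2·189.9 + 2·363.3 = 1106 kN → 1106 / 2 = 553 kN.
Bolt shear governs: 357 kN.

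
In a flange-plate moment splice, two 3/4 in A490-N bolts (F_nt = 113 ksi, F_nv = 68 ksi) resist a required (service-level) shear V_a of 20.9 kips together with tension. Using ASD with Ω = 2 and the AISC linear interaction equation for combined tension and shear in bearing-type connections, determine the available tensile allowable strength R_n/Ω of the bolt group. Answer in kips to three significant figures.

30.2 kips

A_b = π·0.75²/4 = 0.4418 in²; f_rv = 20.9 / (2 × 0.4418) = 23.65 ksi.
F'_nt = 1.3 F_nt − (Ω F_nt / F_nv) f_rv = 1.3·113 − (2·113/68)·23.65 = 68.29 ksi, capped at F_nt → F'_nt = 68.29 ksi.
R_n = F'_nt · A_b · n = 68.29 × 0.4418 × 2 = 60.34 kips.
Allowable strength R_n/Ω = 60.34 / 2 = 30.2 kips.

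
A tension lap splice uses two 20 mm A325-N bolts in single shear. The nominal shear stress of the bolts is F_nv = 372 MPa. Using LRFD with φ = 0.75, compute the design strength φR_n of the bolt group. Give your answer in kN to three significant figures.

175 kN

A_b = π × 20² / 4 = 314.2 mm².
R_n = F_nv · A_b · n · n_s = 372 × 314.2 × 2 × 1 / 1000 = 233.7 kN.
Design strength φR_n = 0.75 × 233.7 = 175 kN.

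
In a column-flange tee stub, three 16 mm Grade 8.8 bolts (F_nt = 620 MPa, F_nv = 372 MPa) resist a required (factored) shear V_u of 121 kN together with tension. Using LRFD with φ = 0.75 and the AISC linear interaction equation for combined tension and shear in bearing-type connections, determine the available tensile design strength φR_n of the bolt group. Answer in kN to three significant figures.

A_b = π·16²/4 = 201.1 mm²; f_rv = 121 × 1000 / (3 × 201.1) = 200.6 MPa.
F'_nt = 1.3 F_nt − (F_nt / φF_nv) f_rv = 1.3·620 − (620/(0.75·372))·200.6 = 360.2 MPa, capped at F_nt → F'_nt = 360.2 MPa.
R_n = F'_nt · A_b · n = 360.2 × 201.1 × 3 / 1000 = 217.3 kN.
Design strength φR_n = 0.75 × 217.3 = 163 kN.

163 kN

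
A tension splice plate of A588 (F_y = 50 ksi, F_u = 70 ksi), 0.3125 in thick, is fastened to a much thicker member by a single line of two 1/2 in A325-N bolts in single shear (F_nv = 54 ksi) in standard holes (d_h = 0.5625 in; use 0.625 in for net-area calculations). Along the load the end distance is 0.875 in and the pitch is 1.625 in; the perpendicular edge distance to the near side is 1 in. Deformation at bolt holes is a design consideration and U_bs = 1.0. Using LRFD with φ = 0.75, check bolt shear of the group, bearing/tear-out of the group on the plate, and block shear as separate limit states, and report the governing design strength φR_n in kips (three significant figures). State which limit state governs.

Bolt shear: A_b = π·0.5²/4 = 0.1963 in²; R_n = 54 × 0.1963 × 2 × 1 = 21.21 kips → 0.75 × 21.21 = 15.9 kips.
Bearing: edge l_c = 0.5938, r_n = 15.59 kips; interior l_c = 1.062, r_n = 26.25 kips; R_n = 15.59 + 1·26.25 = 41.84 kips → 31.4 kips.
Block shear: A_gv = 0.7812, A_nv = 0.4883, A_nt = 0.2148 in²; R_n = min(0.6F_uA_nv, 0.6F_yA_gv) + U_bs·F_u·A_nt = 35.55 kips → 26.7 kips.
Bolt shear governs: 15.9 kips.

15.9 kips (bolt shear governs)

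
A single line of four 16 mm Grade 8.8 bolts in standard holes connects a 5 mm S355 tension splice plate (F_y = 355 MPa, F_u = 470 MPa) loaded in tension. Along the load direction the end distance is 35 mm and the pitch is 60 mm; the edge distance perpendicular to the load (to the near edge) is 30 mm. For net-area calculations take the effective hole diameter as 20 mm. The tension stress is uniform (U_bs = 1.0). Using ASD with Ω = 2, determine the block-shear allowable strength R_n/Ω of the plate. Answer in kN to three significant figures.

126 kN

Shear plane L_v = 35 + 3·60 = 215 mm; A_gv = 215 × 5 = 1075 mm².
A_nv = (215 − 3.5·20) × 5 = 725 mm².
A_nt = (30 − 0.5·20) × 5 = 100 mm².
0.6 F_u A_nv = 204.5 kN; 0.6 F_y A_gv = 229 kN → shear rupture governs the shear term.
R_n = 204.5 + 1.0 × 470 × 100 / 1000 = 251.5 kN.
Allowable strength R_n/Ω = 251.5 / 2 = 126 kN.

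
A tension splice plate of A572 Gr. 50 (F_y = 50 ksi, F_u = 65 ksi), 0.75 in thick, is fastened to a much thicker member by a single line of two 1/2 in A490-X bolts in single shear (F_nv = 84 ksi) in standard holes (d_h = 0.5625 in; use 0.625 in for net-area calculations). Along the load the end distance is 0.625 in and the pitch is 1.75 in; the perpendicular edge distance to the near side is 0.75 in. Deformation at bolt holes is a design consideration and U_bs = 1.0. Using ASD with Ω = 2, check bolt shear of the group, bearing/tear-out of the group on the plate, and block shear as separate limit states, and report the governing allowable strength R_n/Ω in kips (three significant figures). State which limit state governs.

Bolt shear: A_b = π·0.5²/4 = 0.1963 in²; R_n = 84 × 0.1963 × 2 × 1 = 32.99 kips → 32.99 / 2 = 16.5 kips.
Bearing: edge l_c = 0.3438, r_n = 20.11 kips; interior l_c = 1.188, r_n = 58.5 kips; R_n = 20.11 + 1·58.5 = 78.61 kips → 39.3 kips.
Block shear: A_gv = 1.781, A_nv = 1.078, A_nt = 0.3281 in²; R_n = min(0.6F_uA_nv, 0.6F_yA_gv) + U_bs·F_u·A_nt = 63.38 kips → 31.7 kips.
Bolt shear governs: 16.5 kips.

16.5 kips (bolt shear governs)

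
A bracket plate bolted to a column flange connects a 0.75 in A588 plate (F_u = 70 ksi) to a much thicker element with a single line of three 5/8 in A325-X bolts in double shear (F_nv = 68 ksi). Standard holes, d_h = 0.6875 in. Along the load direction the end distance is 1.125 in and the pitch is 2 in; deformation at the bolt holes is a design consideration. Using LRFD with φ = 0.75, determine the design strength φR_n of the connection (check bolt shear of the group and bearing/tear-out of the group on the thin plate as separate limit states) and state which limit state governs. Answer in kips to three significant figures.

Bolt shear: A_b = π·0.625²/4 = 0.3068 in²; R_n = 68 × 0.3068 × 3 × 2 = 125.2 kips → 0.75 × 125.2 = 93.9 kips.
Bearing (1.2 l_c t F_u ≤ 2.4 d t F_u): upper limit = 2.4·0.625·0.75·70 = 78.75 kips.
  Edge l_c = 1.125 − 0.6875/2 = 0.7812 → r_n = 49.22 kips; interior l_c = 2 − 0.6875 = 1.312 → r_n = 78.75 kips.
  R_n,bearing = 1·49.22 + 2·78.75 = 206.7 kips → 0.75 × 206.7 = 155 kips.
Bolt shear governs: 93.9 kips.

93.9 kips (bolt shear governs)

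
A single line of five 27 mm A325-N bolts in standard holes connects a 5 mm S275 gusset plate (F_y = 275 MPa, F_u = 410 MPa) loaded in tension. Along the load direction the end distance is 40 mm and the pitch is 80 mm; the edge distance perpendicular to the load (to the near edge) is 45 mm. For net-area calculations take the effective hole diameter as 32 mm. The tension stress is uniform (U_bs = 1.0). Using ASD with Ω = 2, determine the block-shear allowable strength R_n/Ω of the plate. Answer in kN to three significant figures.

163 kN

Shear plane L_v = 40 + 4·80 = 360 mm; A_gv = 360 × 5 = 1800 mm².
A_nv = (360 − 4.5·32) × 5 = 1080 mm².
A_nt = (45 − 0.5·32) × 5 = 145 mm².
0.6 F_u A_nv = 265.7 kN; 0.6 F_y A_gv = 297 kN → shear rupture governs the shear term.
R_n = 265.7 + 1.0 × 410 × 145 / 1000 = 325.1 kN.
Allowable strength R_n/Ω = 325.1 / 2 = 163 kN.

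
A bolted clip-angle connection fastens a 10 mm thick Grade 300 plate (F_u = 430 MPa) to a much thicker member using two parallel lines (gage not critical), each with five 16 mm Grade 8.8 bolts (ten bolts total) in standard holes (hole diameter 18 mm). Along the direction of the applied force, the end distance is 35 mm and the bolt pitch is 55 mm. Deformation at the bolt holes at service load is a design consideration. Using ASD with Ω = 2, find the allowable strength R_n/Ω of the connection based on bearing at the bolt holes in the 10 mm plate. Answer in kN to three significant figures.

795 kN

Per bolt r_n = 1.2 l_c t F_u ≤ 2.4 d t F_u; upper limit = 2.4 × 16 × 10 × 430 / 1000 = 165.1 kN.
Edge bolt: l_c = 35 − 18/2 = 26 mm → 1.2 × 26 × 10 × 430 / 1000 = 134.2 → r_n = 134.2 kN.
Interior bolts: l_c = 55 − 18 = 37 mm → 1.2 × 37 × 10 × 430 / 1000 = 190.9 → r_n = 165.1 kN.
R_n = 2 × 134.2 + 8 × 165.1 = 1589 kN.
Allowable strength R_n/Ω = 1589 / 2 = 795 kN.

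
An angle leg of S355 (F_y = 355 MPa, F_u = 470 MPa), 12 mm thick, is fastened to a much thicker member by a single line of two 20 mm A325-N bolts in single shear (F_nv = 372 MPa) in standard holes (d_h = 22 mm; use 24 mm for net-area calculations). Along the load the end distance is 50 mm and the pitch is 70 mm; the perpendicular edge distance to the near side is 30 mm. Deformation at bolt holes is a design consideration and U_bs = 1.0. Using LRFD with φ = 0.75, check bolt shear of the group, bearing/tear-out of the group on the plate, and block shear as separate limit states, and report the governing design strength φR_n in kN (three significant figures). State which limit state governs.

Bolt shear: A_b = π·20²/4 = 314.2 mm²; R_n = 372 × 314.2 × 2 × 1 / 1000 = 233.7 kN → 0.75 × 233.7 = 175 kN.
Bearing: edge l_c = 39, r_n = 264 kN; interior l_c = 48, r_n = 270.7 kN; R_n = 264 + 1·270.7 = 534.7 kN → 401 kN.
Block shear: A_gv = 1440, A_nv = 1008, A_nt = 216 mm²; R_n = min(0.6F_uA_nv, 0.6F_yA_gv) + U_bs·F_u·A_nt = 385.8 kN → 289 kN.
Bolt shear governs: 175 kN.

175 kN (bolt shear governs)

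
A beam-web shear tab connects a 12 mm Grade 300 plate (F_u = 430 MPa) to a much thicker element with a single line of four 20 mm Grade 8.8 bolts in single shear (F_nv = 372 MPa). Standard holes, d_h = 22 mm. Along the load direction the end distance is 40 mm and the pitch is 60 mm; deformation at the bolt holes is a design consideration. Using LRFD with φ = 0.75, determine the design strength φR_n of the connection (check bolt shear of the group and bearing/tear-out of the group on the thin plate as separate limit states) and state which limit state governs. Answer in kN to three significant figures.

351 kN (bolt shear governs)

Bolt shear: A_b = π·20²/4 = 314.2 mm²; R_n = 372 × 314.2 × 4 × 1 / 1000 = 467.5 kN → 0.75 × 467.5 = 351 kN.
Bearing (1.2 l_c t F_u ≤ 2.4 d t F_u): upper limit = 2.4·20·12·430 / 1000 = 247.7 kN.
  Edge l_c = 40 − 22/2 = 29 → r_n = 179.6 kN; interior l_c = 60 − 22 = 38 → r_n = 235.3 kN.
  R_n,bearing = 1·179.6 + 3·235.3 = 885.5 kN → 0.75 × 885.5 = 664 kN.
Bolt shear governs: 351 kN.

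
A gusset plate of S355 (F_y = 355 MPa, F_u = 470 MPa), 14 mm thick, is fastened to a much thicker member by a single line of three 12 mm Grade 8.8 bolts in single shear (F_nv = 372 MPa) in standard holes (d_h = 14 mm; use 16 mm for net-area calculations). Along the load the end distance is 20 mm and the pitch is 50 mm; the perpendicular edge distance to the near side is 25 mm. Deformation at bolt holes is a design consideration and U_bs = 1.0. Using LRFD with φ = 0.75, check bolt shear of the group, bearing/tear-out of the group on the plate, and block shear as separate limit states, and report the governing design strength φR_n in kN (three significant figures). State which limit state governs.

Bolt shear: A_b = π·12²/4 = 113.1 mm²; R_n = 372 × 113.1 × 3 × 1 / 1000 = 126.2 kN → 0.75 × 126.2 = 94.7 kN.
Bearing: edge l_c = 13, r_n = 102.6 kN; interior l_c = 36, r_n = 189.5 kN; R_n = 102.6 + 2·189.5 = 481.7 kN → 361 kN.
Block shear: A_gv = 1680, A_nv = 1120, A_nt = 238 mm²; R_n = min(0.6F_uA_nv, 0.6F_yA_gv) + U_bs·F_u·A_nt = 427.7 kN → 321 kN.
Bolt shear governs: 94.7 kN.

94.7 kN (bolt shear governs)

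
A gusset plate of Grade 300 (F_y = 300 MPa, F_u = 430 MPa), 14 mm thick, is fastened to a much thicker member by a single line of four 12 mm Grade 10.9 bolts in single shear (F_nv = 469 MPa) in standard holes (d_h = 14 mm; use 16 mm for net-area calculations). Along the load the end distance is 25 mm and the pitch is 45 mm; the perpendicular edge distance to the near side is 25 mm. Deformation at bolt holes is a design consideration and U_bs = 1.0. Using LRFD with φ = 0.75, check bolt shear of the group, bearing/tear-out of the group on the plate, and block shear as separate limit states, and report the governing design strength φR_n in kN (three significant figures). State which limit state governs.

Bolt shear: A_b = π·12²/4 = 113.1 mm²; R_n = 469 × 113.1 × 4 × 1 / 1000 = 212.2 kN → 0.75 × 212.2 = 159 kN.
Bearing: edge l_c = 18, r_n = 130 kN; interior l_c = 31, r_n = 173.4 kN; R_n = 130 + 3·173.4 = 650.2 kN → 488 kN.
Block shear: A_gv = 2240, A_nv = 1456, A_nt = 238 mm²; R_n = min(0.6F_uA_nv, 0.6F_yA_gv) + U_bs·F_u·A_nt = 478 kN → 358 kN.
Bolt shear governs: 159 kN.

159 kN (bolt shear governs)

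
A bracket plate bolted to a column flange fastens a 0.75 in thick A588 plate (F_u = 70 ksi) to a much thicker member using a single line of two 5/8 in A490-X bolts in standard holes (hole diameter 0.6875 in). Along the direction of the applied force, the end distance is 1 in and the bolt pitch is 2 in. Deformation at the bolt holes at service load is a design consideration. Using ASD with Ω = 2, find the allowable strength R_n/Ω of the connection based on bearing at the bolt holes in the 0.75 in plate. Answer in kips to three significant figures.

Per bolt r_n = 1.2 l_c t F_u ≤ 2.4 d t F_u; upper limit = 2.4 × 0.625 × 0.75 × 70 = 78.75 kips.
Edge bolt: l_c = 1 − 0.6875/2 = 0.6562 in → 1.2 × 0.6562 × 0.75 × 70 = 41.34 → r_n = 41.34 kips.
Interior bolts: l_c = 2 − 0.6875 = 1.312 in → 1.2 × 1.312 × 0.75 × 70 = 82.69 → r_n = 78.75 kips.
R_n = 1 × 41.34 + 1 × 78.75 = 120.1 kips.
Allowable strength R_n/Ω = 120.1 / 2 = 60 kips.

60 kips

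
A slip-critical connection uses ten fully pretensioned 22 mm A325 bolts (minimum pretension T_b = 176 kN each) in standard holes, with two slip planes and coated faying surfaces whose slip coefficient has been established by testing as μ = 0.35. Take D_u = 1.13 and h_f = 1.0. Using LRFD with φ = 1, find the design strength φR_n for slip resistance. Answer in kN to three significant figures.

1390 kN

R_n = μ · D_u · h_f · T_b · n_s · n_b = 0.35 × 1.13 × 1.0 × 176 × 2 × 10 = 1392 kN.
Design strength φR_n = 1 × 1392 = 1390 kN.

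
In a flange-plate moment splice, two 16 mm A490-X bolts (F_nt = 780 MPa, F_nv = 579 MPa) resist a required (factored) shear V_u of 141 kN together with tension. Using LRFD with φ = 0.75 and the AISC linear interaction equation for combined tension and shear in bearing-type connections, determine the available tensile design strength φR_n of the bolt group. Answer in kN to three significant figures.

A_b = π·16²/4 = 201.1 mm²; f_rv = 141 × 1000 / (2 × 201.1) = 350.6 MPa.
F'_nt = 1.3 F_nt − (F_nt / φF_nv) f_rv = 1.3·780 − (780/(0.75·579))·350.6 = 384.2 MPa, capped at F_nt → F'_nt = 384.2 MPa.
R_n = F'_nt · A_b · n = 384.2 × 201.1 × 2 / 1000 = 154.5 kN.
Design strength φR_n = 0.75 × 154.5 = 116 kN.

116 kN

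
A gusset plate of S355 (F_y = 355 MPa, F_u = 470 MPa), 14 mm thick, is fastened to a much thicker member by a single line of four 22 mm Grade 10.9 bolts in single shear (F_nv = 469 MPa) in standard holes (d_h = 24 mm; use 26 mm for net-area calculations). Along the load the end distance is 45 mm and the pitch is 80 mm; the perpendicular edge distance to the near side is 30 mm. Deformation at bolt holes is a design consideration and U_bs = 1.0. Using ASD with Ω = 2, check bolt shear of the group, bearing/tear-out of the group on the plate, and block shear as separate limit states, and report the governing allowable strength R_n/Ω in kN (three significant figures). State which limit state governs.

Bolt shear: A_b = π·22²/4 = 380.1 mm²; R_n = 469 × 380.1 × 4 × 1 / 1000 = 713.1 kN → 713.1 / 2 = 357 kN.
Bearing: edge l_c = 33, r_n = 260.6 kN; interior l_c = 56, r_n = 347.4 kN; R_n = 260.6 + 3·347.4 = 1303 kN → 651 kN.
Block shear: A_gv = 3990, A_nv = 2716, A_nt = 238 mm²; R_n = min(0.6F_uA_nv, 0.6F_yA_gv) + U_bs·F_u·A_nt = 877.8 kN → 439 kN.
Bolt shear governs: 357 kN.

357 kN (bolt shear governs)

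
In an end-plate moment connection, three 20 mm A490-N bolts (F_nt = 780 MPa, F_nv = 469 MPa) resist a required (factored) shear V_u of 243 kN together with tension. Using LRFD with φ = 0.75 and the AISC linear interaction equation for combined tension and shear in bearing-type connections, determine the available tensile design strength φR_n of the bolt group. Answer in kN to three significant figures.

A_b = π·20²/4 = 314.2 mm²; f_rv = 243 × 1000 / (3 × 314.2) = 257.8 MPa.
F'_nt = 1.3 F_nt − (F_nt / φF_nv) f_rv = 1.3·780 − (780/(0.75·469))·257.8 = 442.3 MPa, capped at F_nt → F'_nt = 442.3 MPa.
R_n = F'_nt · A_b · n = 442.3 × 314.2 × 3 / 1000 = 416.8 kN.
Design strength φR_n = 0.75 × 416.8 = 313 kN.

313 kN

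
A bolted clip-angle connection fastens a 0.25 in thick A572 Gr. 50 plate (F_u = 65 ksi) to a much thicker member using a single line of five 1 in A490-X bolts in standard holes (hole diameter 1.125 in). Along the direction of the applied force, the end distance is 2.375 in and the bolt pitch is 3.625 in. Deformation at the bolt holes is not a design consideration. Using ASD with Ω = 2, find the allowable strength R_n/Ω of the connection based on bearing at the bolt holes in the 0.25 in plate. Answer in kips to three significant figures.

120 kips

Per bolt r_n = 1.5 l_c t F_u ≤ 3.0 d t F_u; upper limit = 3.0 × 1 × 0.25 × 65 = 48.75 kips.
Edge bolt: l_c = 2.375 − 1.125/2 = 1.812 in → 1.5 × 1.812 × 0.25 × 65 = 44.18 → r_n = 44.18 kips.
Interior bolts: l_c = 3.625 − 1.125 = 2.5 in → 1.5 × 2.5 × 0.25 × 65 = 60.94 → r_n = 48.75 kips.
R_n = 1 × 44.18 + 4 × 48.75 = 239.2 kips.
Allowable strength R_n/Ω = 239.2 / 2 = 120 kips.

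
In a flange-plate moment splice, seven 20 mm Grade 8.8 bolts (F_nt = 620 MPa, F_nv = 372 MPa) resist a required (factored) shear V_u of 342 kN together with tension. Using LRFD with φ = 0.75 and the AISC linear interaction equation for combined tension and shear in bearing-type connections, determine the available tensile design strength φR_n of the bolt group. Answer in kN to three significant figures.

759 kN

A_b = π·20²/4 = 314.2 mm²; f_rv = 342 × 1000 / (7 × 314.2) = 155.5 MPa.
F'_nt = 1.3 F_nt − (F_nt / φF_nv) f_rv = 1.3·620 − (620/(0.75·372))·155.5 = 460.4 MPa, capped at F_nt → F'_nt = 460.4 MPa.
R_n = F'_nt · A_b · n = 460.4 × 314.2 × 7 / 1000 = 1012 kN.
Design strength φR_n = 0.75 × 1012 = 759 kN.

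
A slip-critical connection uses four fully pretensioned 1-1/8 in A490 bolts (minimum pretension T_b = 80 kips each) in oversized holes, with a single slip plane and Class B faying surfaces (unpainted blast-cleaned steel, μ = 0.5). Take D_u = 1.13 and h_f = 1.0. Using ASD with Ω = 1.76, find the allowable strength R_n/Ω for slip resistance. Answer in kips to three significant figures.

103 kips

R_n = μ · D_u · h_f · T_b · n_s · n_b = 0.5 × 1.13 × 1.0 × 80 × 1 × 4 = 180.8 kips.
Allowable strength R_n/Ω = 180.8 / 1.76 = 103 kips.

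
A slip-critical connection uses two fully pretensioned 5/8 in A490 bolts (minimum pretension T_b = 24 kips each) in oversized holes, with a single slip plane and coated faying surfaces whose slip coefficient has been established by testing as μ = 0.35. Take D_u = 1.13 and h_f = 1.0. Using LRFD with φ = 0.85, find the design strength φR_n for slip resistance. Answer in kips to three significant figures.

16.1 kips

R_n = μ · D_u · h_f · T_b · n_s · n_b = 0.35 × 1.13 × 1.0 × 24 × 1 × 2 = 18.98 kips.
Design strength φR_n = 0.85 × 18.98 = 16.1 kips.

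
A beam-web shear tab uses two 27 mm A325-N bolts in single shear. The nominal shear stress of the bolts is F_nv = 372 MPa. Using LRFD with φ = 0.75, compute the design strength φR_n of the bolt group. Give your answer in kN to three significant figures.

A_b = π × 27² / 4 = 572.6 mm².
R_n = F_nv · A_b · n · n_s = 372 × 572.6 × 2 × 1 / 1000 = 426 kN.
Design strength φR_n = 0.75 × 426 = 319 kN.

319 kN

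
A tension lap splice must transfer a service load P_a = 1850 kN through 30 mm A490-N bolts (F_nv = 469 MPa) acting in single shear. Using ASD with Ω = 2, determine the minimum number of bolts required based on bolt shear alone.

12 bolts

A_b = π·30²/4 = 706.9 mm².
Per-bolt allowable strength R_n/Ω = 469 × 706.9 × 1 / 1000 / 2 = 165.8 kN.
n ≥ 1850 / 165.8 = 11.16 → use 12 bolts.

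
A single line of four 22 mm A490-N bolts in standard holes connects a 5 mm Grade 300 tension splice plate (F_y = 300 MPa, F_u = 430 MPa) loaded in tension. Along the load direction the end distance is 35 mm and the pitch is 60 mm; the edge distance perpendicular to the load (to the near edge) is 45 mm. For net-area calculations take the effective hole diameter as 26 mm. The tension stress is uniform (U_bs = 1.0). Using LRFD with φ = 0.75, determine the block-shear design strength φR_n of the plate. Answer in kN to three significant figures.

172 kN

Shear plane L_v = 35 + 3·60 = 215 mm; A_gv = 215 × 5 = 1075 mm².
A_nv = (215 − 3.5·26) × 5 = 620 mm².
A_nt = (45 − 0.5·26) × 5 = 160 mm².
0.6 F_u A_nv = 160 kN; 0.6 F_y A_gv = 193.5 kN → shear rupture governs the shear term.
R_n = 160 + 1.0 × 430 × 160 / 1000 = 228.8 kN.
Design strength φR_n = 0.75 × 228.8 = 172 kN.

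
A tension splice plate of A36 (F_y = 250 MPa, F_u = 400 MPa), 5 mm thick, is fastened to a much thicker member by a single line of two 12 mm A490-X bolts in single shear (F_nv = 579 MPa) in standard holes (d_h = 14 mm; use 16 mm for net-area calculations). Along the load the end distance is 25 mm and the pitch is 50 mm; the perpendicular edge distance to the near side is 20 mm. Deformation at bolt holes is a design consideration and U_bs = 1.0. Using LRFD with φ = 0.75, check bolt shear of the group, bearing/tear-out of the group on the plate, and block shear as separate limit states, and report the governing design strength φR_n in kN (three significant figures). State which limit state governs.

Bolt shear: A_b = π·12²/4 = 113.1 mm²; R_n = 579 × 113.1 × 2 × 1 / 1000 = 131 kN → 0.75 × 131 = 98.2 kN.
Bearing: edge l_c = 18, r_n = 43.2 kN; interior l_c = 36, r_n = 57.6 kN; R_n = 43.2 + 1·57.6 = 100.8 kN → 75.6 kN.
Block shear: A_gv = 375, A_nv = 255, A_nt = 60 mm²; R_n = min(0.6F_uA_nv, 0.6F_yA_gv) + U_bs·F_u·A_nt = 80.25 kN → 60.2 kN.
Block shear governs: 60.2 kN.

60.2 kN (block shear governs)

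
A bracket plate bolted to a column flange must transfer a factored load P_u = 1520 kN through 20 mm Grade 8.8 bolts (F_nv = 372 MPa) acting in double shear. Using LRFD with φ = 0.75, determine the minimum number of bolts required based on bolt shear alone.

A_b = π·20²/4 = 314.2 mm².
Per-bolt design strength φR_n = 0.75 × 372 × 314.2 × 2 / 1000 = 175.3 kN.
n ≥ 1520 / 175.3 = 8.671 → use 9 bolts.

9 bolts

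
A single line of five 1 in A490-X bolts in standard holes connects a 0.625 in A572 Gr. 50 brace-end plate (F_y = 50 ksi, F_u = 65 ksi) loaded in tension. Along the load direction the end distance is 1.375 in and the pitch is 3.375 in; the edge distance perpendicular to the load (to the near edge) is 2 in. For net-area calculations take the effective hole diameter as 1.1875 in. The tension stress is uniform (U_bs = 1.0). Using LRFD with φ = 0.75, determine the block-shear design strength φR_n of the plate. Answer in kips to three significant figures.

217 kips

Shear plane L_v = 1.375 + 4·3.375 = 14.88 in; A_gv = 14.88 × 0.625 = 9.297 in².
A_nv = (14.88 − 4.5·1.1875) × 0.625 = 5.957 in².
A_nt = (2 − 0.5·1.1875) × 0.625 = 0.8789 in².
0.6 F_u A_nv = 232.3 kips; 0.6 F_y A_gv = 278.9 kips → shear rupture governs the shear term.
R_n = 232.3 + 1.0 × 65 × 0.8789 = 289.5 kips.
Design strength φR_n = 0.75 × 289.5 = 217 kips.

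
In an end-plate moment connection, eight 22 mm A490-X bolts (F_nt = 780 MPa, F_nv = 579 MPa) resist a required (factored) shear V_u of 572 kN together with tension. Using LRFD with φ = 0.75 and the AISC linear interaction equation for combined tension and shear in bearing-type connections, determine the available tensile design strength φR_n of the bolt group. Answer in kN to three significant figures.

A_b = π·22²/4 = 380.1 mm²; f_rv = 572 × 1000 / (8 × 380.1) = 188.1 MPa.
F'_nt = 1.3 F_nt − (F_nt / φF_nv) f_rv = 1.3·780 − (780/(0.75·579))·188.1 = 676.1 MPa, capped at F_nt → F'_nt = 676.1 MPa.
R_n = F'_nt · A_b · n = 676.1 × 380.1 × 8 / 1000 = 2056 kN.
Design strength φR_n = 0.75 × 2056 = 1540 kN.

1540 kN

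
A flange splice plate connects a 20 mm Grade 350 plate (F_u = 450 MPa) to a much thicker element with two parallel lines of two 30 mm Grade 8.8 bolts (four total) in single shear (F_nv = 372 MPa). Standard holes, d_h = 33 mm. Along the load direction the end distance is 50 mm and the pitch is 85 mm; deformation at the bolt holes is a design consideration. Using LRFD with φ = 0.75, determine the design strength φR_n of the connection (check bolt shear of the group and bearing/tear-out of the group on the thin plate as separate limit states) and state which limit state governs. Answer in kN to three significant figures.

Bolt shear: A_b = π·30²/4 = 706.9 mm²; R_n = 372 × 706.9 × 4 × 1 / 1000 = 1052 kN → 0.75 × 1052 = 789 kN.
Bearing (1.2 l_c t F_u ≤ 2.4 d t F_u): upper limit = 2.4·30·20·450 / 1000 = 648 kN.
  Edge l_c = 50 − 33/2 = 33.5 → r_n = 361.8 kN; interior l_c = 85 − 33 = 52 → r_n = 561.6 kN.
  R_n,bearing = 2·361.8 + 2·561.6 = 1847 kN → 0.75 × 1847 = 1390 kN.
Bolt shear governs: 789 kN.

789 kN (bolt shear governs)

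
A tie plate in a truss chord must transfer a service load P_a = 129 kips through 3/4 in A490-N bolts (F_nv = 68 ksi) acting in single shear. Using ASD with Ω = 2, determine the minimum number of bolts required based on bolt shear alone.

9 bolts

A_b = π·0.75²/4 = 0.4418 in².
Per-bolt allowable strength R_n/Ω = 68 × 0.4418 × 1 / 2 = 15.02 kips.
n ≥ 129 / 15.02 = 8.588 → use 9 bolts.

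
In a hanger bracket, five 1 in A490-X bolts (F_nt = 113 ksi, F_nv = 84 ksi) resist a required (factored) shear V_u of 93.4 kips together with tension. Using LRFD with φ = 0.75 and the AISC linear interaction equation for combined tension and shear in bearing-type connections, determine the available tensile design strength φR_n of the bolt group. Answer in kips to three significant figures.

307 kips

A_b = π·1²/4 = 0.7854 in²; f_rv = 93.4 / (5 × 0.7854) = 23.78 ksi.
F'_nt = 1.3 F_nt − (F_nt / φF_nv) f_rv = 1.3·113 − (113/(0.75·84))·23.78 = 104.2 ksi, capped at F_nt → F'_nt = 104.2 ksi.
R_n = F'_nt · A_b · n = 104.2 × 0.7854 × 5 = 409.3 kips.
Design strength φR_n = 0.75 × 409.3 = 307 kips.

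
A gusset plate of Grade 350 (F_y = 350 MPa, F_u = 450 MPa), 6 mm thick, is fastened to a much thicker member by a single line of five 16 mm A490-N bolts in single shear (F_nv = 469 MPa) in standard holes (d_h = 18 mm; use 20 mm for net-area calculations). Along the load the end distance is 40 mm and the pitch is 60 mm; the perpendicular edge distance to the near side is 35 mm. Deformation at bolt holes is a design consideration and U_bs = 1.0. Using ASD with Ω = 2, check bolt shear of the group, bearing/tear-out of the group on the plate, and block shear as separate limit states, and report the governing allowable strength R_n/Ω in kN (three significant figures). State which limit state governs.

188 kN (block shear governs)

Bolt shear: A_b = π·16²/4 = 201.1 mm²; R_n = 469 × 201.1 × 5 × 1 / 1000 = 471.5 kN → 471.5 / 2 = 236 kN.
Bearing: edge l_c = 31, r_n = 100.4 kN; interior l_c = 42, r_n = 103.7 kN; R_n = 100.4 + 4·103.7 = 515.2 kN → 258 kN.
Block shear: A_gv = 1680, A_nv = 1140, A_nt = 150 mm²; R_n = min(0.6F_uA_nv, 0.6F_yA_gv) + U_bs·F_u·A_nt = 375.3 kN → 188 kN.
Block shear governs: 188 kN.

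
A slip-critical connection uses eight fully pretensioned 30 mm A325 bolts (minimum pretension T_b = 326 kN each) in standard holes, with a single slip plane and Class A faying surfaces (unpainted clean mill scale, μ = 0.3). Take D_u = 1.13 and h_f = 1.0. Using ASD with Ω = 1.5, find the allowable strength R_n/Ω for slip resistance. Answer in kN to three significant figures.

589 kN

R_n = μ · D_u · h_f · T_b · n_s · n_b = 0.3 × 1.13 × 1.0 × 326 × 1 × 8 = 884.1 kN.
Allowable strength R_n/Ω = 884.1 / 1.5 = 589 kN.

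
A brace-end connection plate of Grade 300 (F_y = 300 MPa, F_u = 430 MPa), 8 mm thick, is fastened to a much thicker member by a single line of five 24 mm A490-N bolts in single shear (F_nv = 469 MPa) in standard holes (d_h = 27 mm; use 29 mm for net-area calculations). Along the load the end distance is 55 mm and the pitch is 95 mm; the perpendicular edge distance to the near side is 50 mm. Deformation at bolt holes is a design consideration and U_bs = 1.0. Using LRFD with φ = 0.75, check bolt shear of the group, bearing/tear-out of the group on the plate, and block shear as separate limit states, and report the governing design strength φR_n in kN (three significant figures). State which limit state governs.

Bolt shear: A_b = π·24²/4 = 452.4 mm²; R_n = 469 × 452.4 × 5 × 1 / 1000 = 1061 kN → 0.75 × 1061 = 796 kN.
Bearing: edge l_c = 41.5, r_n = 171.3 kN; interior l_c = 68, r_n = 198.1 kN; R_n = 171.3 + 4·198.1 = 963.9 kN → 723 kN.
Block shear: A_gv = 3480, A_nv = 2436, A_nt = 284 mm²; R_n = min(0.6F_uA_nv, 0.6F_yA_gv) + U_bs·F_u·A_nt = 748.5 kN → 561 kN.
Block shear governs: 561 kN.

561 kN (block shear governs)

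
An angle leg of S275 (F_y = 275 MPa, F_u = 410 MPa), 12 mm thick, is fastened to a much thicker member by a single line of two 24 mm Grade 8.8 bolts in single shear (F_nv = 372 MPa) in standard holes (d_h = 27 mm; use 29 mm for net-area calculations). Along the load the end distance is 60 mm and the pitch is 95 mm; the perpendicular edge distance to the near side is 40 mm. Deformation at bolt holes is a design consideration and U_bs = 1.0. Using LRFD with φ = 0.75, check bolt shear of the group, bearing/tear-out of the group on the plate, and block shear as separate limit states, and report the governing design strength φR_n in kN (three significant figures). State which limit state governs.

Bolt shear: A_b = π·24²/4 = 452.4 mm²; R_n = 372 × 452.4 × 2 × 1 / 1000 = 336.6 kN → 0.75 × 336.6 = 252 kN.
Bearing: edge l_c = 46.5, r_n = 274.5 kN; interior l_c = 68, r_n = 283.4 kN; R_n = 274.5 + 1·283.4 = 557.9 kN → 418 kN.
Block shear: A_gv = 1860, A_nv = 1338, A_nt = 306 mm²; R_n = min(0.6F_uA_nv, 0.6F_yA_gv) + U_bs·F_u·A_nt = 432.4 kN → 324 kN.
Bolt shear governs: 252 kN.

252 kN (bolt shear governs)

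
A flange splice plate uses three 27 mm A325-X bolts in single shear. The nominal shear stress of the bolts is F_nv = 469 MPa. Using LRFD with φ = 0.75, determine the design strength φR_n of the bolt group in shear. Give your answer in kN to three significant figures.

A_b = π × 27² / 4 = 572.6 mm².
R_n = F_nv · A_b · n · n_s = 469 × 572.6 × 3 × 1 / 1000 = 805.6 kN.
Design strength φR_n = 0.75 × 805.6 = 604 kN.

604 kN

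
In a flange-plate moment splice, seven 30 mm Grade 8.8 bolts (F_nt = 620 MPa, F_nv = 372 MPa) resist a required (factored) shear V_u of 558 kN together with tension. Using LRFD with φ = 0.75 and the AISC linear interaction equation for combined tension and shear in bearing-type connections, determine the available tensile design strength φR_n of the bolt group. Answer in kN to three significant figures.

A_b = π·30²/4 = 706.9 mm²; f_rv = 558 × 1000 / (7 × 706.9) = 112.8 MPa.
F'_nt = 1.3 F_nt − (F_nt / φF_nv) f_rv = 1.3·620 − (620/(0.75·372))·112.8 = 555.4 MPa, capped at F_nt → F'_nt = 555.4 MPa.
R_n = F'_nt · A_b · n = 555.4 × 706.9 × 7 / 1000 = 2748 kN.
Design strength φR_n = 0.75 × 2748 = 2060 kN.

2060 kN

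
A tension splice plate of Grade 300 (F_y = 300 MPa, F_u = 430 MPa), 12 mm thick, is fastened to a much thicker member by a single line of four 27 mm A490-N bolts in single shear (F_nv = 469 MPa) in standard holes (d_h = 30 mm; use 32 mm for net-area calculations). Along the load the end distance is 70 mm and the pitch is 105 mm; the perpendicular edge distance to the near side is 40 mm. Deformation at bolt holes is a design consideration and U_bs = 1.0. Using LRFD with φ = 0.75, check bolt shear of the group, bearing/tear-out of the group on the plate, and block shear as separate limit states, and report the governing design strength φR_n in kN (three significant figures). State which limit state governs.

717 kN (block shear governs)

Bolt shear: A_b = π·27²/4 = 572.6 mm²; R_n = 469 × 572.6 × 4 × 1 / 1000 = 1074 kN → 0.75 × 1074 = 806 kN.
Bearing: edge l_c = 55, r_n = 334.4 kN; interior l_c = 75, r_n = 334.4 kN; R_n = 334.4 + 3·334.4 = 1337 kN → 1000 kN.
Block shear: A_gv = 4620, A_nv = 3276, A_nt = 288 mm²; R_n = min(0.6F_uA_nv, 0.6F_yA_gv) + U_bs·F_u·A_nt = 955.4 kN → 717 kN.
Block shear governs: 717 kN.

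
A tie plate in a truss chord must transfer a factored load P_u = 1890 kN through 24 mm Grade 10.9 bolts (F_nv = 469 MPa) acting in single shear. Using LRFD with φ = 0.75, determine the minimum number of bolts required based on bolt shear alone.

12 bolts

A_b = π·24²/4 = 452.4 mm².
Per-bolt design strength φR_n = 0.75 × 469 × 452.4 × 1 / 1000 = 159.1 kN.
n ≥ 1890 / 159.1 = 11.88 → use 12 bolts.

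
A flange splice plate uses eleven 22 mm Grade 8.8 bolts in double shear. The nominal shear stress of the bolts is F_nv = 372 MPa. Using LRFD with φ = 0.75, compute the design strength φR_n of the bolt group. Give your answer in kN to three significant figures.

A_b = π × 22² / 4 = 380.1 mm².
R_n = F_nv · A_b · n · n_s = 372 × 380.1 × 11 × 2 / 1000 = 3111 kN.
Design strength φR_n = 0.75 × 3111 = 2330 kN.

2330 kN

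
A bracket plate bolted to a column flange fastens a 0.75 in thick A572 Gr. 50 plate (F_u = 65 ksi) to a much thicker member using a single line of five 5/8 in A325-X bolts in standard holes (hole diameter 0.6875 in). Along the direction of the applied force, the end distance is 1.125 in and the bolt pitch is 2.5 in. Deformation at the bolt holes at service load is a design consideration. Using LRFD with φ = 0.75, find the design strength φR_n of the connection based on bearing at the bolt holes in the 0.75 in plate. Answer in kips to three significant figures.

Per bolt r_n = 1.2 l_c t F_u ≤ 2.4 d t F_u; upper limit = 2.4 × 0.625 × 0.75 × 65 = 73.12 kips.
Edge bolt: l_c = 1.125 − 0.6875/2 = 0.7812 in → 1.2 × 0.7812 × 0.75 × 65 = 45.7 → r_n = 45.7 kips.
Interior bolts: l_c = 2.5 − 0.6875 = 1.812 in → 1.2 × 1.812 × 0.75 × 65 = 106 → r_n = 73.12 kips.
R_n = 1 × 45.7 + 4 × 73.12 = 338.2 kips.
Design strength φR_n = 0.75 × 338.2 = 254 kips.

254 kips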